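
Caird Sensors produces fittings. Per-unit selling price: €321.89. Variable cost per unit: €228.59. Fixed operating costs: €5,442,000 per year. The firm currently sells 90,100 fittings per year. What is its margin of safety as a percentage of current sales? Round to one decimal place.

35.3%

Contribution margin per unit = €321.89 − €228.59 = €93.30. Break-even units = €5,442,000 ÷ €93.30 = 58,327.97; break-even revenue = 58,327.97 × €321.89 = €18,775,191.64.
Actual sales revenue = 90,100 × €321.89 = €29,002,289.00.
Margin of safety = (€29,002,289.00 − €18,775,191.64) ÷ €29,002,289.00 = 35.3%.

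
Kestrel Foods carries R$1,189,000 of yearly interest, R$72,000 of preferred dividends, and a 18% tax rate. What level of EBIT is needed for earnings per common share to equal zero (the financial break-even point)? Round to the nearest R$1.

Preferred dividends are paid after tax, so their pre-tax equivalent is R$72,000 ÷ (1 − 0.18) = R$87,804.88.
EPS = 0 when EBIT covers interest plus the pre-tax preferred burden: R$1,189,000 + R$87,804.88 = R$1,276,804.88.

R$1,276,805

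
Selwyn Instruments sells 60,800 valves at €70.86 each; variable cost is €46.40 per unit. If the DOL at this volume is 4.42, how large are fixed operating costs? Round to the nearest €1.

€1,150,705

Total contribution margin = 60,800 × €24.46 = €1,487,168.00.
Since DOL = CM ÷ EBIT, EBIT = €1,487,168.00 ÷ 4.42 = €336,463.35.
Fixed costs = CM − EBIT = €1,487,168.00 − €336,463.35 = €1,150,705.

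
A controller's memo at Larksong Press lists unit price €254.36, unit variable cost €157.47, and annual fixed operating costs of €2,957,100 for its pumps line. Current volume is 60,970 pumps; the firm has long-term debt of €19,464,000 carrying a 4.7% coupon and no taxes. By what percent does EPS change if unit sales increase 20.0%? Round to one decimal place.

Contribution at this volume is 60,970 × €96.89 = €5,907,383.30.
EBIT = €5,907,383.30 − €2,957,100 = €2,950,283.30.
After interest of €914,808.00, pre-tax earnings = €2,035,475.30.
DCL = total CM / (EBIT − I) = €5,907,383.30 / €2,035,475.30 = 2.9022.
%ΔEPS = DCL × %ΔSales = 2.9022 × +20.0% = +58.0%.

+58.0%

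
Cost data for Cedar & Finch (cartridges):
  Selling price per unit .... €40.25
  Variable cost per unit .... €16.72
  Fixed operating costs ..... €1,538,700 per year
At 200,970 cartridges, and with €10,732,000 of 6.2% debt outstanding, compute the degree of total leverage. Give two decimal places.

Total contribution margin = 200,970 × €23.53 = €4,728,824.10.
EBIT = €4,728,824.10 − €1,538,700 = €3,190,124.10. Interest = €665,384.00, so EBIT − I = €2,524,740.10.
Degree of total leverage = total CM / (EBIT − interest) = €4,728,824.10 / €2,524,740.10 = 1.8730.

1.87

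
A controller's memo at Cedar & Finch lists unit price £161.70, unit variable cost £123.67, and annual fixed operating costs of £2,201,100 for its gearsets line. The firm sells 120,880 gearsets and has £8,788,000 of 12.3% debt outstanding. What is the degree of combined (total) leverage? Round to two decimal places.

3.50

At 120,880 units, contribution = 120,880 × £38.03 = £4,597,066.40.
Operating income = contribution − fixed costs = £4,597,066.40 − £2,201,100 = £2,395,966.40. Interest = £1,080,924.00.
DOL = £4,597,066.40 ÷ £2,395,966.40 = 1.9187; DFL = £2,395,966.40 ÷ £1,315,042.40 = 1.8220.
Combined leverage = 1.9187 × 1.8220 = 3.4959.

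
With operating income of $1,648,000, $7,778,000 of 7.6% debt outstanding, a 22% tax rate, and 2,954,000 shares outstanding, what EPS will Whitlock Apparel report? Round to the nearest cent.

Pre-tax income = $1,648,000 − $591,128.00 = $1,056,872.00.
Net income = $1,056,872.00 × (1 − 0.22) = $824,360.16.
Per share: $824,360.16 / 2,954,000 shares = $0.28.

$0.28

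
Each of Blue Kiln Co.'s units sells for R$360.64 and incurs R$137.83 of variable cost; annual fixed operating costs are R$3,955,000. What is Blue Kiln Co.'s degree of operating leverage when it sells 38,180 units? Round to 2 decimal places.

1.87

Contribution at this volume is 38,180 × R$222.81 = R$8,506,885.80.
Operating income = contribution − fixed costs = R$8,506,885.80 − R$3,955,000 = R$4,551,885.80.
DOL = contribution ÷ EBIT = R$8,506,885.80 ÷ R$4,551,885.80 = 1.8689.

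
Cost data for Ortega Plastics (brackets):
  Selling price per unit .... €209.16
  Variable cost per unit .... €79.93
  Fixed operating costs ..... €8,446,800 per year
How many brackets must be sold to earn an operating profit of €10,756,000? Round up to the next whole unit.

148,594 brackets

Contribution margin per unit = €209.16 − €79.93 = €129.23.
Required volume = (fixed costs + target profit) ÷ CM = (€8,446,800 + €10,756,000) ÷ €129.23 = 148,593.98, so 148,594 brackets.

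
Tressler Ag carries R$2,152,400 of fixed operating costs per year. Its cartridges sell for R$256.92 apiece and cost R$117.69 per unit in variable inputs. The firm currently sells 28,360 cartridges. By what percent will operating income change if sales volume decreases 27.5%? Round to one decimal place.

-60.5%

Contribution at this volume is 28,360 × R$139.23 = R$3,948,562.80.
Subtracting fixed costs: EBIT = R$3,948,562.80 − R$2,152,400 = R$1,796,162.80.
Degree of operating leverage = R$3,948,562.80 / R$1,796,162.80 = 2.1983.
So EBIT moves 2.1983 × (-27.5%) = -60.5%.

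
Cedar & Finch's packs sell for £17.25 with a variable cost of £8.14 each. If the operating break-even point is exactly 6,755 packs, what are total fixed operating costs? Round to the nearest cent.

£61,538.05

Unit CM = price − variable cost = £17.25 − £8.14 = £9.11.
Fixed costs = break-even units × CM = 6,755 × £9.11 = £61,538.05.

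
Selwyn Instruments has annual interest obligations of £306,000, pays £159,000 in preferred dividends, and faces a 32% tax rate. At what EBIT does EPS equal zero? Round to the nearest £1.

Grossing the preferred dividend up to pre-tax terms: £159,000 / (1 − 0.32) = £233,823.53.
Financial break-even EBIT = interest + D_p ÷ (1 − t) = £306,000 + £233,823.53 = £539,823.53.

£539,824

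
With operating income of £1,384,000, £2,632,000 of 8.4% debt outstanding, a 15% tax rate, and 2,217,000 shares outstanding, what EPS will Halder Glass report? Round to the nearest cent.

£0.45

Pre-tax income = £1,384,000 − £221,088.00 = £1,162,912.00.
After tax at 15%: net income = £1,162,912.00 × 0.85 = £988,475.20.
Per share: £988,475.20 / 2,217,000 shares = £0.45.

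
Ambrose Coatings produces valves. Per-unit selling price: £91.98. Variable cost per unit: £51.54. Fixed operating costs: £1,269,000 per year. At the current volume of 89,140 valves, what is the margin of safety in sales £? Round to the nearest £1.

Each unit contributes £91.98 − £51.54 = £40.44. Break-even units = £1,269,000 ÷ £40.44 = 31,379.82; break-even revenue = 31,379.82 × £91.98 = £2,886,316.02.
Current sales = 89,140 × £91.98 = £8,199,097.20.
Margin of safety = £8,199,097.20 − £2,886,316.02 = £5,312,781.

£5,312,781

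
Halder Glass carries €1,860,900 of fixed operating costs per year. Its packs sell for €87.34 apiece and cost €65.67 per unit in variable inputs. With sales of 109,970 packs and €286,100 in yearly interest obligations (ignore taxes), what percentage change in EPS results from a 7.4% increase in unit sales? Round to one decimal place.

+74.7%

At 109,970 units, contribution = 109,970 × €21.67 = €2,383,049.90.
Operating income = contribution − fixed costs = €2,383,049.90 − €1,860,900 = €522,149.90.
Interest = €286,100.00, so EBIT − I = €236,049.90.
Degree of combined leverage = contribution ÷ (EBIT − I) = €2,383,049.90 ÷ €236,049.90 = 10.0955.
EPS therefore changes by 10.0955 × (+7.4%) = +74.7%.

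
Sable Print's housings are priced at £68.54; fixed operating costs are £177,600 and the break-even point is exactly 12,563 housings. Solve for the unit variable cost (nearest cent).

£54.40

Contribution per unit must be FC / Q = £177,600 / 12,563 = £14.1368.
Variable cost per unit = £68.54 − £14.1368 = £54.40.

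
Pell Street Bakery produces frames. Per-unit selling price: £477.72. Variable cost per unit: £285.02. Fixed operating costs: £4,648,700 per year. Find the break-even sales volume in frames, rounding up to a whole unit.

24,125 frames

Each unit contributes £477.72 − £285.02 = £192.70.
Break-even volume = fixed costs ÷ CM per unit = £4,648,700 ÷ £192.70 = 24,124.03, so 24,125 frames.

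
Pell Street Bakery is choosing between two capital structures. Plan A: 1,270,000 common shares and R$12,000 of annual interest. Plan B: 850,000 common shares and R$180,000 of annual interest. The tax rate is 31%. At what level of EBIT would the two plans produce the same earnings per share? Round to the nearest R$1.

R$520,000

Set EPS_A = EPS_B: (EBIT − R$12,000)(1 − 0.31) ÷ 1,270,000 = (EBIT − R$180,000)(1 − 0.31) ÷ 850,000.
Cancelling (1 − t) and cross-multiplying: 850,000·(EBIT − 12,000) = 1,270,000·(EBIT − 180,000).
EBIT × (1,270,000 − 850,000) = 180,000 × 1,270,000 − 12,000 × 850,000 = 218,400,000,000, so EBIT = 218,400,000,000 ÷ 420,000 = 520,000.00.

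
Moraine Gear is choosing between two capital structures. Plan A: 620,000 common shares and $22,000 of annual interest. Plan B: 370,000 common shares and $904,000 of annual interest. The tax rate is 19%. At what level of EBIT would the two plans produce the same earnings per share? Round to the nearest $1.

Set EPS_A = EPS_B: (EBIT − $22,000)(1 − 0.19) ÷ 620,000 = (EBIT − $904,000)(1 − 0.19) ÷ 370,000.
Cancelling (1 − t) and cross-multiplying: 370,000·(EBIT − 22,000) = 620,000·(EBIT − 904,000).
EBIT × (620,000 − 370,000) = 904,000 × 620,000 − 22,000 × 370,000 = 552,340,000,000, so EBIT = 552,340,000,000 ÷ 250,000 = 2,209,360.00.

$2,209,360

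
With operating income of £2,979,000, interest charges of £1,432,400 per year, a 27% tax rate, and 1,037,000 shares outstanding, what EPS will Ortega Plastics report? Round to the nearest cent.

£1.09

Interest = £1,432,400.00, so EBT = £2,979,000 − £1,432,400.00 = £1,546,600.00.
After tax at 27%: net income = £1,546,600.00 × 0.73 = £1,129,018.00.
Per share: £1,129,018.00 / 1,037,000 shares = £1.09.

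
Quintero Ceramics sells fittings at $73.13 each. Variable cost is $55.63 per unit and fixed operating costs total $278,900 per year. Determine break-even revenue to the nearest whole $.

$1,165,483

Contribution margin per unit = $73.13 − $55.63 = $17.50, a CM ratio of $17.50 ÷ $73.13 = 0.2393.
Break-even sales = FC ÷ CM ratio = $278,900 × $73.13 / $17.50 = $1,165,483.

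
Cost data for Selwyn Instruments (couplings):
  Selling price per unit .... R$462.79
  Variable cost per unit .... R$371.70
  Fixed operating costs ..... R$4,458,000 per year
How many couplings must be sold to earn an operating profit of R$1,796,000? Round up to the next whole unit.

Each unit contributes R$462.79 − R$371.70 = R$91.09.
Required volume = (fixed costs + target profit) ÷ CM = (R$4,458,000 + R$1,796,000) ÷ R$91.09 = 68,657.37, so 68,658 couplings.

68,658 couplings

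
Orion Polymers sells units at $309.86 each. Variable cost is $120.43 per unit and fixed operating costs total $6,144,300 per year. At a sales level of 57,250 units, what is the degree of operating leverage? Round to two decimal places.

2.31

Total contribution margin = 57,250 × $189.43 = $10,844,867.50.
Operating income = contribution − fixed costs = $10,844,867.50 − $6,144,300 = $4,700,567.50.
DOL = contribution ÷ EBIT = $10,844,867.50 ÷ $4,700,567.50 = 2.3071.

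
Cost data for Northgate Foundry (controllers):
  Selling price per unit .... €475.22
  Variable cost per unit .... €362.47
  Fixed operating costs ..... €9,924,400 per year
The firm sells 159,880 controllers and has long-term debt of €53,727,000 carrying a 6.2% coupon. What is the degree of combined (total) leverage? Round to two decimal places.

At 159,880 units, contribution = 159,880 × €112.75 = €18,026,470.00.
EBIT = €18,026,470.00 − €9,924,400 = €8,102,070.00. Interest = €3,331,074.00, so EBIT − I = €4,770,996.00.
Degree of total leverage = total CM / (EBIT − interest) = €18,026,470.00 / €4,770,996.00 = 3.7783.

3.78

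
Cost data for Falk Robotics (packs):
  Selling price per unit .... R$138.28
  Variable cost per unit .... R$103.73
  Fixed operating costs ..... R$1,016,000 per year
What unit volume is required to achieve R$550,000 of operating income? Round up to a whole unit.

45,326 packs

Unit CM = price − variable cost = R$138.28 − R$103.73 = R$34.55.
Units = (FC + target) / CM = (R$1,016,000 + R$550,000) / R$34.55 = 45,325.62, so 45,326 packs.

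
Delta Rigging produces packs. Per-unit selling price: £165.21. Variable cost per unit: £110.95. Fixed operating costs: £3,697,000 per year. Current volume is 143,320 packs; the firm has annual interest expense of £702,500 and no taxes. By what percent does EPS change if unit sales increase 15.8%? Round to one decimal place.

+36.4%

Total contribution margin = 143,320 × £54.26 = £7,776,543.20.
Subtracting fixed costs: EBIT = £7,776,543.20 − £3,697,000 = £4,079,543.20.
After interest of £702,500.00, pre-tax earnings = £3,377,043.20.
DCL = total CM / (EBIT − I) = £7,776,543.20 / £3,377,043.20 = 2.3028.
%ΔEPS = DCL × %ΔSales = 2.3028 × +15.8% = +36.4%.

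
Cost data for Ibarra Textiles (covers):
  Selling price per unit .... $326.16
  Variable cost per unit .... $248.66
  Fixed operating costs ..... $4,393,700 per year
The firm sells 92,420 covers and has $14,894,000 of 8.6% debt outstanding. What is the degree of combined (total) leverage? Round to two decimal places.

4.81

Contribution at this volume is 92,420 × $77.50 = $7,162,550.00.
Operating income = contribution − fixed costs = $7,162,550.00 − $4,393,700 = $2,768,850.00. Interest = $1,280,884.00, so EBIT − I = $1,487,966.00.
Degree of total leverage = total CM / (EBIT − interest) = $7,162,550.00 / $1,487,966.00 = 4.8137.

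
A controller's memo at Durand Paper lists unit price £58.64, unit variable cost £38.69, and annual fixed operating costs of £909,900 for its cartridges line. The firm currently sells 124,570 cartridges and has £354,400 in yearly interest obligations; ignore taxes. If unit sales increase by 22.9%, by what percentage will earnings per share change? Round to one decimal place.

At 124,570 units, contribution = 124,570 × £19.95 = £2,485,171.50.
Operating income = contribution − fixed costs = £2,485,171.50 − £909,900 = £1,575,271.50.
After interest of £354,400.00, pre-tax earnings = £1,220,871.50.
Degree of combined leverage = contribution ÷ (EBIT − I) = £2,485,171.50 ÷ £1,220,871.50 = 2.0356.
EPS therefore changes by 2.0356 × (+22.9%) = +46.6%.

+46.6%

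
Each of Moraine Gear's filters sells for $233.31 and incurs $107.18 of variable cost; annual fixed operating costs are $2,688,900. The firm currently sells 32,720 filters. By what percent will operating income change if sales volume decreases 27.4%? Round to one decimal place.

Contribution at this volume is 32,720 × $126.13 = $4,126,973.60.
Subtracting fixed costs: EBIT = $4,126,973.60 − $2,688,900 = $1,438,073.60.
Degree of operating leverage = $4,126,973.60 / $1,438,073.60 = 2.8698.
Operating income changes by 2.8698 × -27.4% = -78.6%.

-78.6%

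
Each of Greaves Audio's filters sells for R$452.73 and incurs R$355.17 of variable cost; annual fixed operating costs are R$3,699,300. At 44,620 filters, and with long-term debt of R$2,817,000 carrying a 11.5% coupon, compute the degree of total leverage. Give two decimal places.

13.20

Total contribution margin = 44,620 × R$97.56 = R$4,353,127.20.
Operating income = contribution − fixed costs = R$4,353,127.20 − R$3,699,300 = R$653,827.20. Interest = R$323,955.00.
DOL = R$4,353,127.20 ÷ R$653,827.20 = 6.6579; DFL = R$653,827.20 ÷ R$329,872.20 = 1.9821.
DCL = DOL × DFL = 6.6579 × 1.9821 = 13.1966.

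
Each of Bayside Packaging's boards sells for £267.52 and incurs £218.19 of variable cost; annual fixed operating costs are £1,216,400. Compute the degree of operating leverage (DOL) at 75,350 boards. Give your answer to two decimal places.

1.49

Total contribution margin = 75,350 × £49.33 = £3,717,015.50.
Subtracting fixed costs: EBIT = £3,717,015.50 − £1,216,400 = £2,500,615.50.
DOL = contribution ÷ EBIT = £3,717,015.50 ÷ £2,500,615.50 = 1.4864.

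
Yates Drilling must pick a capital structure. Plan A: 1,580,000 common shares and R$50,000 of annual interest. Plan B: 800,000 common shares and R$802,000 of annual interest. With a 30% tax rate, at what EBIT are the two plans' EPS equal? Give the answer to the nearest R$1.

At indifference, (EBIT − 50,000)(1 − t)/1,580,000 = (EBIT − 802,000)(1 − t)/800,000.
Cancelling (1 − t) and cross-multiplying: 800,000·(EBIT − 50,000) = 1,580,000·(EBIT − 802,000).
Solving, EBIT = (802,000·1,580,000 − 50,000·800,000) / (1,580,000 − 800,000) = 1,227,160,000,000 / 780,000 = 1,573,282.05.

R$1,573,282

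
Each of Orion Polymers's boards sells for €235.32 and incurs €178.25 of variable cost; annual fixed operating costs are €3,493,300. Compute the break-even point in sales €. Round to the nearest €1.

Contribution margin per unit = €235.32 − €178.25 = €57.07, a CM ratio of €57.07 ÷ €235.32 = 0.2425.
Break-even revenue = fixed costs × price ÷ CM = €3,493,300 × €235.32 ÷ €57.07 = €14,404,124.

€14,404,124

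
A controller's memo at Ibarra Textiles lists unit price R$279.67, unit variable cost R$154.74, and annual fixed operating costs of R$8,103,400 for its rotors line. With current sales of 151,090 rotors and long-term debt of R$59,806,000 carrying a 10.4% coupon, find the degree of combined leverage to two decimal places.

At 151,090 units, contribution = 151,090 × R$124.93 = R$18,875,673.70.
Operating income = contribution − fixed costs = R$18,875,673.70 − R$8,103,400 = R$10,772,273.70. Interest = R$6,219,824.00, so EBIT − I = R$4,552,449.70.
Degree of total leverage = total CM / (EBIT − interest) = R$18,875,673.70 / R$4,552,449.70 = 4.1463.

4.15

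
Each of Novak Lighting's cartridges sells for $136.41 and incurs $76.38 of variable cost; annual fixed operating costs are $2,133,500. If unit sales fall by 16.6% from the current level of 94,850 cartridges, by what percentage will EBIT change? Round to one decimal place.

-26.5%

Total contribution margin = 94,850 × $60.03 = $5,693,845.50.
EBIT = $5,693,845.50 − $2,133,500 = $3,560,345.50.
DOL = contribution ÷ EBIT = $5,693,845.50 ÷ $3,560,345.50 = 1.5992.
%ΔEBIT = DOL × %ΔSales = 1.5992 × -16.6% = -26.5%.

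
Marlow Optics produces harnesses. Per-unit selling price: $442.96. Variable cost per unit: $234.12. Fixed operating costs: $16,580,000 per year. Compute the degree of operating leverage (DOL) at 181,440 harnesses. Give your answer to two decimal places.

At 181,440 units, contribution = 181,440 × $208.84 = $37,891,929.60.
Operating income = contribution − fixed costs = $37,891,929.60 − $16,580,000 = $21,311,929.60.
So DOL = total CM / EBIT = $37,891,929.60 / $21,311,929.60 = 1.7780.

1.78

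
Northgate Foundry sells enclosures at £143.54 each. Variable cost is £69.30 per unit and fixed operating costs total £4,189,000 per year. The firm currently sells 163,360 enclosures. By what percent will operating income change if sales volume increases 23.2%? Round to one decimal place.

+35.4%

At 163,360 units, contribution = 163,360 × £74.24 = £12,127,846.40.
Operating income = contribution − fixed costs = £12,127,846.40 − £4,189,000 = £7,938,846.40.
Degree of operating leverage = £12,127,846.40 / £7,938,846.40 = 1.5277.
So EBIT moves 1.5277 × (+23.2%) = +35.4%.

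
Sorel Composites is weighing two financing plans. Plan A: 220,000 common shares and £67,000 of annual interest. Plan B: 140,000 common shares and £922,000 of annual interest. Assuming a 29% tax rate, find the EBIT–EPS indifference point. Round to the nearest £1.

At indifference, (EBIT − 67,000)(1 − t)/220,000 = (EBIT − 922,000)(1 − t)/140,000.
The (1 − t) factor cancels: (EBIT − 67,000) × 140,000 = (EBIT − 922,000) × 220,000.
EBIT × (220,000 − 140,000) = 922,000 × 220,000 − 67,000 × 140,000 = 193,460,000,000, so EBIT = 193,460,000,000 ÷ 80,000 = 2,418,250.00.

£2,418,250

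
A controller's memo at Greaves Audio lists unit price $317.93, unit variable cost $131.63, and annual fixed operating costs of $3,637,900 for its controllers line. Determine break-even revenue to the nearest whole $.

Contribution margin per unit = $317.93 − $131.63 = $186.30, a CM ratio of $186.30 ÷ $317.93 = 0.5860.
Break-even revenue = fixed costs × price ÷ CM = $3,637,900 × $317.93 ÷ $186.30 = $6,208,253.

$6,208,253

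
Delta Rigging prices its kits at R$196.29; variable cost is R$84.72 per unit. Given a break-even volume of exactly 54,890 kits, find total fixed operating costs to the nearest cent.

Unit CM = price − variable cost = R$196.29 − R$84.72 = R$111.57.
Since BE = FC / CM, FC = 54,890 × R$111.57 = R$6,124,077.30.

R$6,124,077.30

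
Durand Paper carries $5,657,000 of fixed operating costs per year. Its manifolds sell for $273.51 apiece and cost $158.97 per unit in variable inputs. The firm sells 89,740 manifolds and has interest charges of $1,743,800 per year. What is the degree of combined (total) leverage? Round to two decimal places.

3.57

Total contribution margin = 89,740 × $114.54 = $10,278,819.60.
EBIT = $10,278,819.60 − $5,657,000 = $4,621,819.60. Interest = $1,743,800.00, so EBIT − I = $2,878,019.60.
DCL = contribution ÷ (EBIT − I) = $10,278,819.60 ÷ $2,878,019.60 = 3.5715.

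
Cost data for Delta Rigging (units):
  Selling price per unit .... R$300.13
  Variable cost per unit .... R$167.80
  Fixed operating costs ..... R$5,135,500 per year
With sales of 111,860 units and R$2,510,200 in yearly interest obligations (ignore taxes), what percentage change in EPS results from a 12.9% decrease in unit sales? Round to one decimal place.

-26.7%

Contribution at this volume is 111,860 × R$132.33 = R$14,802,433.80.
Operating income = contribution − fixed costs = R$14,802,433.80 − R$5,135,500 = R$9,666,933.80.
After interest of R$2,510,200.00, pre-tax earnings = R$7,156,733.80.
DCL = total CM / (EBIT − I) = R$14,802,433.80 / R$7,156,733.80 = 2.0683.
EPS therefore changes by 2.0683 × (-12.9%) = -26.7%.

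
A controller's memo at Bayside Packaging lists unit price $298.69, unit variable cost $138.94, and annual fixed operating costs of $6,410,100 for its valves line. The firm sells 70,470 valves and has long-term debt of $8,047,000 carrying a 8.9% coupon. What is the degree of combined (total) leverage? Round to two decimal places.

2.72

Total contribution margin = 70,470 × $159.75 = $11,257,582.50.
Subtracting fixed costs: EBIT = $11,257,582.50 − $6,410,100 = $4,847,482.50. Interest = $716,183.00, so EBIT − I = $4,131,299.50.
DCL = contribution ÷ (EBIT − I) = $11,257,582.50 ÷ $4,131,299.50 = 2.7249.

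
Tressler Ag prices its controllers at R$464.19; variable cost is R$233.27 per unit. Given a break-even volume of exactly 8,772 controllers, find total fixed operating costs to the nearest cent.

R$2,025,630.24

Each unit contributes R$464.19 − R$233.27 = R$230.92.
Fixed costs = break-even units × CM = 8,772 × R$230.92 = R$2,025,630.24.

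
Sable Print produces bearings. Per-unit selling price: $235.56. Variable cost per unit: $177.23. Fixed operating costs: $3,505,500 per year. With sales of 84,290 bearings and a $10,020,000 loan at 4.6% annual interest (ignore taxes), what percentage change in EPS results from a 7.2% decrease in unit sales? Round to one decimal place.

-37.3%

Contribution at this volume is 84,290 × $58.33 = $4,916,635.70.
Operating income = contribution − fixed costs = $4,916,635.70 − $3,505,500 = $1,411,135.70.
Interest = $460,920.00, so EBIT − I = $950,215.70.
DCL = total CM / (EBIT − I) = $4,916,635.70 / $950,215.70 = 5.1742.
EPS therefore changes by 5.1742 × (-7.2%) = -37.3%.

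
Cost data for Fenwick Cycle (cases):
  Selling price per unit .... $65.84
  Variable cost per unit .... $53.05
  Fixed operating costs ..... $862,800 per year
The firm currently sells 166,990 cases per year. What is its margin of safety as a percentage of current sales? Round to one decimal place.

Contribution margin per unit = $65.84 − $53.05 = $12.79. Break-even units = $862,800 ÷ $12.79 = 67,458.95; break-even revenue = 67,458.95 × $65.84 = $4,441,497.42.
Current sales = 166,990 × $65.84 = $10,994,621.60.
Margin of safety = ($10,994,621.60 − $4,441,497.42) ÷ $10,994,621.60 = 59.6%.

59.6%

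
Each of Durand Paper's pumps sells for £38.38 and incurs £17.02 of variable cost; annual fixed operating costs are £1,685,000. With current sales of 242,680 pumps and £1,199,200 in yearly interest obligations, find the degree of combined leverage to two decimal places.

2.25

Contribution at this volume is 242,680 × £21.36 = £5,183,644.80.
EBIT = £5,183,644.80 − £1,685,000 = £3,498,644.80. Interest = £1,199,200.00, so EBIT − I = £2,299,444.80.
DCL = contribution ÷ (EBIT − I) = £5,183,644.80 ÷ £2,299,444.80 = 2.2543.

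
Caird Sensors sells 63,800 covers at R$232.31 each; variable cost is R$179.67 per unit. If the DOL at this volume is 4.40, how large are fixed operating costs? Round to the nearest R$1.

R$2,595,152

Total contribution margin = 63,800 × R$52.64 = R$3,358,432.00.
DOL = contribution / EBIT, so EBIT = R$3,358,432.00 / 4.40 = R$763,280.00.
And FC = contribution − EBIT = R$3,358,432.00 − R$763,280.00 = R$2,595,152.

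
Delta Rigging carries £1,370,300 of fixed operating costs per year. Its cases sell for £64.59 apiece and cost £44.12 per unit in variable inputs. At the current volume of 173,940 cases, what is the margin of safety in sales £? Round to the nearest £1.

Contribution margin per unit = £64.59 − £44.12 = £20.47. Break-even units = £1,370,300 ÷ £20.47 = 66,941.87; break-even revenue = 66,941.87 × £64.59 = £4,323,775.13.
Actual sales revenue = 173,940 × £64.59 = £11,234,784.60.
Margin of safety = £11,234,784.60 − £4,323,775.13 = £6,911,009.

£6,911,009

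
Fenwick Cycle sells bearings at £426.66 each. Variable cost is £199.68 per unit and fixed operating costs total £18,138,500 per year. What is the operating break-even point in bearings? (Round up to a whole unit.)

Contribution margin per unit = £426.66 − £199.68 = £226.98.
Break-even Q = £18,138,500 / £226.98 = 79,912.33 → 79,913 bearings.

79,913 bearings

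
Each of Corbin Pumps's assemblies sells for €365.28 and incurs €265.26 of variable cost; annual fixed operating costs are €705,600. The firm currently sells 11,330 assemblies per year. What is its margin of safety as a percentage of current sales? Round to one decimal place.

37.7%

Each unit contributes €365.28 − €265.26 = €100.02. Break-even units = €705,600 ÷ €100.02 = 7,054.59; break-even revenue = 7,054.59 × €365.28 = €2,576,900.30.
Current sales = 11,330 × €365.28 = €4,138,622.40.
Margin of safety = (€4,138,622.40 − €2,576,900.30) ÷ €4,138,622.40 = 37.7%.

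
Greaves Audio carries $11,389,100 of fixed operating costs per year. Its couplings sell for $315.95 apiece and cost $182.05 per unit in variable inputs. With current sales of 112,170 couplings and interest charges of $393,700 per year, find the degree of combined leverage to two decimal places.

4.64

Contribution at this volume is 112,170 × $133.90 = $15,019,563.00.
Subtracting fixed costs: EBIT = $15,019,563.00 − $11,389,100 = $3,630,463.00. Interest = $393,700.00, so EBIT − I = $3,236,763.00.
Degree of total leverage = total CM / (EBIT − interest) = $15,019,563.00 / $3,236,763.00 = 4.6403.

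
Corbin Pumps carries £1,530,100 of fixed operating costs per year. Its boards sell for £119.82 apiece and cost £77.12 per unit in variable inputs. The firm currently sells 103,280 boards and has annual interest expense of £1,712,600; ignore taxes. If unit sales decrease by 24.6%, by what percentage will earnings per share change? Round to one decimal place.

At 103,280 units, contribution = 103,280 × £42.70 = £4,410,056.00.
Subtracting fixed costs: EBIT = £4,410,056.00 − £1,530,100 = £2,879,956.00.
Interest = £1,712,600.00, so EBIT − I = £1,167,356.00.
Degree of combined leverage = contribution ÷ (EBIT − I) = £4,410,056.00 ÷ £1,167,356.00 = 3.7778.
EPS therefore changes by 3.7778 × (-24.6%) = -92.9%.

-92.9%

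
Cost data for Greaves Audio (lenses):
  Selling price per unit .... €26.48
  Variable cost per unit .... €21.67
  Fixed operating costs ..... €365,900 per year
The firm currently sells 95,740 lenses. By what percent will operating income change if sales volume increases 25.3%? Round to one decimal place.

Contribution at this volume is 95,740 × €4.81 = €460,509.40.
EBIT = €460,509.40 − €365,900 = €94,609.40.
So DOL = total CM / EBIT = €460,509.40 / €94,609.40 = 4.8675.
Operating income changes by 4.8675 × +25.3% = +123.1%.

+123.1%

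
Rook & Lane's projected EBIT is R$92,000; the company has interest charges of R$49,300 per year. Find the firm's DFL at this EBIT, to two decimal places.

2.15

Annual interest charges come to R$49,300.00.
DFL = EBIT ÷ (EBIT − I) = R$92,000 ÷ (R$92,000 − R$49,300.00) = R$92,000 ÷ R$42,700.00 = 2.1546.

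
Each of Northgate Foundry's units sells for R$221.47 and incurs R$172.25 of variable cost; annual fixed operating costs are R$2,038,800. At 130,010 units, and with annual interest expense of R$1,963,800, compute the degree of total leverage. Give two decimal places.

Total contribution margin = 130,010 × R$49.22 = R$6,399,092.20.
Subtracting fixed costs: EBIT = R$6,399,092.20 − R$2,038,800 = R$4,360,292.20. Interest = R$1,963,800.00.
DOL = R$6,399,092.20 ÷ R$4,360,292.20 = 1.4676; DFL = R$4,360,292.20 ÷ R$2,396,492.20 = 1.8194.
DCL = DOL × DFL = 1.4676 × 1.8194 = 2.6702.

2.67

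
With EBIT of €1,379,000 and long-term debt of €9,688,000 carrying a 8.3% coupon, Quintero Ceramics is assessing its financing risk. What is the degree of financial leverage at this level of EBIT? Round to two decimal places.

Interest = €804,104.00.
DFL = EBIT ÷ (EBIT − I) = €1,379,000 ÷ (€1,379,000 − €804,104.00) = €1,379,000 ÷ €574,896.00 = 2.3987.

2.40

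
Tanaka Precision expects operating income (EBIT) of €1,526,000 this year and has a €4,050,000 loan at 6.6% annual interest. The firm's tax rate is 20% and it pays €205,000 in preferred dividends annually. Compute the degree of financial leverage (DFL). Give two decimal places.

Annual interest charges come to €267,300.00.
Preferred dividends grossed up pre-tax: €205,000 / (1 − 0.20) = €256,250.00.
DFL = EBIT ÷ [EBIT − I − D_p/(1−t)] = €1,526,000 ÷ [€1,526,000 − €267,300.00 − €256,250.00] = €1,526,000 ÷ €1,002,450.00 = 1.5223.

1.52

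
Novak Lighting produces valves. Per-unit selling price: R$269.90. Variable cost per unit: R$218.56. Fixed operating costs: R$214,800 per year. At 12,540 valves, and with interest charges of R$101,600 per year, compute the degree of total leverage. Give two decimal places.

1.97

At 12,540 units, contribution = 12,540 × R$51.34 = R$643,803.60.
EBIT = R$643,803.60 − R$214,800 = R$429,003.60. Interest = R$101,600.00, so EBIT − I = R$327,403.60.
Degree of total leverage = total CM / (EBIT − interest) = R$643,803.60 / R$327,403.60 = 1.9664.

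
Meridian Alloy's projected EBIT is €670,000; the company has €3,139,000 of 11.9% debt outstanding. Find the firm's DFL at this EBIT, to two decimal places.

Annual interest charges come to €373,541.00.
Degree of financial leverage = EBIT / (EBIT − interest) = €670,000 / €296,459.00 = 2.2600.

2.26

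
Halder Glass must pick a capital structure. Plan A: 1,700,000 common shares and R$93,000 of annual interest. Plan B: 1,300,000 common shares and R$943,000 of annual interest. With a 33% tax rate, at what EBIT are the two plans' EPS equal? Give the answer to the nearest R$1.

Set EPS_A = EPS_B: (EBIT − R$93,000)(1 − 0.33) ÷ 1,700,000 = (EBIT − R$943,000)(1 − 0.33) ÷ 1,300,000.
The (1 − t) factor cancels: (EBIT − 93,000) × 1,300,000 = (EBIT − 943,000) × 1,700,000.
EBIT × (1,700,000 − 1,300,000) = 943,000 × 1,700,000 − 93,000 × 1,300,000 = 1,482,200,000,000, so EBIT = 1,482,200,000,000 ÷ 400,000 = 3,705,500.00.

R$3,705,500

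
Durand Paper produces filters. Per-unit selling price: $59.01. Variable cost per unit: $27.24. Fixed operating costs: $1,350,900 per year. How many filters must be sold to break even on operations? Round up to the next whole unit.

Unit CM = price − variable cost = $59.01 − $27.24 = $31.77.
Break-even volume = fixed costs ÷ CM per unit = $1,350,900 ÷ $31.77 = 42,521.25, so 42,522 filters.

42,522 filters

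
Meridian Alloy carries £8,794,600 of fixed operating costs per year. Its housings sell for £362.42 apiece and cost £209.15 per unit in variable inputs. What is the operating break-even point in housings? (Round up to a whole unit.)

57,380 housings

Each unit contributes £362.42 − £209.15 = £153.27.
Break-even volume = fixed costs ÷ CM per unit = £8,794,600 ÷ £153.27 = 57,379.79, so 57,380 housings.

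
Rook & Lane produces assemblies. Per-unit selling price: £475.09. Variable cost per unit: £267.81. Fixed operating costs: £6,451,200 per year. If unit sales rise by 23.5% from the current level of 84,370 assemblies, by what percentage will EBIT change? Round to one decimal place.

+37.2%

Contribution at this volume is 84,370 × £207.28 = £17,488,213.60.
Subtracting fixed costs: EBIT = £17,488,213.60 − £6,451,200 = £11,037,013.60.
DOL = contribution ÷ EBIT = £17,488,213.60 ÷ £11,037,013.60 = 1.5845.
%ΔEBIT = DOL × %ΔSales = 1.5845 × +23.5% = +37.2%.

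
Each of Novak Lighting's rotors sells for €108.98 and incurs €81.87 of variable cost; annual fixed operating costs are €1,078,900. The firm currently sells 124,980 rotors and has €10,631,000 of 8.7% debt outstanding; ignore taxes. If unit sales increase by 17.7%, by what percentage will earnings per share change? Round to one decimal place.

+43.3%

Contribution at this volume is 124,980 × €27.11 = €3,388,207.80.
Operating income = contribution − fixed costs = €3,388,207.80 − €1,078,900 = €2,309,307.80.
Interest = €924,897.00, so EBIT − I = €1,384,410.80.
DCL = total CM / (EBIT − I) = €3,388,207.80 / €1,384,410.80 = 2.4474.
%ΔEPS = DCL × %ΔSales = 2.4474 × +17.7% = +43.3%.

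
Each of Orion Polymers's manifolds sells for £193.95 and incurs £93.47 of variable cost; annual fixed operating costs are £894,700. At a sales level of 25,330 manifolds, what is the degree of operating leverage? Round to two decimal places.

1.54

Contribution at this volume is 25,330 × £100.48 = £2,545,158.40.
Operating income = contribution − fixed costs = £2,545,158.40 − £894,700 = £1,650,458.40.
Degree of operating leverage = £2,545,158.40 / £1,650,458.40 = 1.5421.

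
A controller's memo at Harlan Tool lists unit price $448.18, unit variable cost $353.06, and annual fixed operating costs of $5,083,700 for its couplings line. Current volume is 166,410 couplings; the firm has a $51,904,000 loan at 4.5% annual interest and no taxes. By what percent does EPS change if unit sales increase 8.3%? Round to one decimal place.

+15.6%

At 166,410 units, contribution = 166,410 × $95.12 = $15,828,919.20.
EBIT = $15,828,919.20 − $5,083,700 = $10,745,219.20.
After interest of $2,335,680.00, pre-tax earnings = $8,409,539.20.
DCL = total CM / (EBIT − I) = $15,828,919.20 / $8,409,539.20 = 1.8823.
EPS therefore changes by 1.8823 × (+8.3%) = +15.6%.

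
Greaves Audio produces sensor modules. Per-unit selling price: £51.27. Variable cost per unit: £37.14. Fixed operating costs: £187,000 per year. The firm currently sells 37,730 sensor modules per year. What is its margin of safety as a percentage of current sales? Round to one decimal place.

Unit CM = price − variable cost = £51.27 − £37.14 = £14.13. Break-even units = £187,000 ÷ £14.13 = 13,234.25; break-even revenue = 13,234.25 × £51.27 = £678,520.17.
Current sales = 37,730 × £51.27 = £1,934,417.10.
Margin of safety = (£1,934,417.10 − £678,520.17) ÷ £1,934,417.10 = 64.9%.

64.9%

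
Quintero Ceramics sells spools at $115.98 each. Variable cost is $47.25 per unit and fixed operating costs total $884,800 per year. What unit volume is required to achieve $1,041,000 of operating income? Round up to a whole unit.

Unit CM = price − variable cost = $115.98 − $47.25 = $68.73.
Required volume = (fixed costs + target profit) ÷ CM = ($884,800 + $1,041,000) ÷ $68.73 = 28,019.79, so 28,020 spools.

28,020 spools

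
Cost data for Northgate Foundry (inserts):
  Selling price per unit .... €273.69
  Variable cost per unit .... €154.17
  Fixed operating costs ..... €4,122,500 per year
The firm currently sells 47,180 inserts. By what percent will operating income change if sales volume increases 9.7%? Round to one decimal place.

+36.1%

Contribution at this volume is 47,180 × €119.52 = €5,638,953.60.
EBIT = €5,638,953.60 − €4,122,500 = €1,516,453.60.
Degree of operating leverage = €5,638,953.60 / €1,516,453.60 = 3.7185.
Operating income changes by 3.7185 × +9.7% = +36.1%.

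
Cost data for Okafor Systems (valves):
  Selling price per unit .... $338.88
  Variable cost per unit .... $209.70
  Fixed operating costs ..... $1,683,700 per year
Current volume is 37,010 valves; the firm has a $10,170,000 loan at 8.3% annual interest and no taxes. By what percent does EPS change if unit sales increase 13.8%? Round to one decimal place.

+29.3%

At 37,010 units, contribution = 37,010 × $129.18 = $4,780,951.80.
Operating income = contribution − fixed costs = $4,780,951.80 − $1,683,700 = $3,097,251.80.
After interest of $844,110.00, pre-tax earnings = $2,253,141.80.
DCL = total CM / (EBIT − I) = $4,780,951.80 / $2,253,141.80 = 2.1219.
%ΔEPS = DCL × %ΔSales = 2.1219 × +13.8% = +29.3%.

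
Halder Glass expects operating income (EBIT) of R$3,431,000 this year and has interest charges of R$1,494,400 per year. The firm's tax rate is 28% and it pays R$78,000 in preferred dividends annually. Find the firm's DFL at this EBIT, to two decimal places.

Annual interest charges come to R$1,494,400.00.
Pre-tax preferred-dividend burden = R$78,000 ÷ (1 − 0.28) = R$108,333.33.
DFL = EBIT ÷ [EBIT − I − D_p/(1−t)] = R$3,431,000 ÷ [R$3,431,000 − R$1,494,400.00 − R$108,333.33] = R$3,431,000 ÷ R$1,828,266.67 = 1.8766.

1.88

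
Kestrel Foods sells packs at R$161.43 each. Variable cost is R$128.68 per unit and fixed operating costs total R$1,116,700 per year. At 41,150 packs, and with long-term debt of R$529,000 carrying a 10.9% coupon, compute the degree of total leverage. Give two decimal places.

7.78

Total contribution margin = 41,150 × R$32.75 = R$1,347,662.50.
EBIT = R$1,347,662.50 − R$1,116,700 = R$230,962.50. Interest = R$57,661.00.
DOL = R$1,347,662.50 ÷ R$230,962.50 = 5.8350; DFL = R$230,962.50 ÷ R$173,301.50 = 1.3327.
DCL = DOL × DFL = 5.8350 × 1.3327 = 7.7763.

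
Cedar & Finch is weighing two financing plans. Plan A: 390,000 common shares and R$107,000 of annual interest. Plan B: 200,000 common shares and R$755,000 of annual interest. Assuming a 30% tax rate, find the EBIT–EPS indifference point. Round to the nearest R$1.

R$1,437,105

Set EPS_A = EPS_B: (EBIT − R$107,000)(1 − 0.30) ÷ 390,000 = (EBIT − R$755,000)(1 − 0.30) ÷ 200,000.
The (1 − t) factor cancels: (EBIT − 107,000) × 200,000 = (EBIT − 755,000) × 390,000.
EBIT × (390,000 − 200,000) = 755,000 × 390,000 − 107,000 × 200,000 = 273,050,000,000, so EBIT = 273,050,000,000 ÷ 190,000 = 1,437,105.26.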